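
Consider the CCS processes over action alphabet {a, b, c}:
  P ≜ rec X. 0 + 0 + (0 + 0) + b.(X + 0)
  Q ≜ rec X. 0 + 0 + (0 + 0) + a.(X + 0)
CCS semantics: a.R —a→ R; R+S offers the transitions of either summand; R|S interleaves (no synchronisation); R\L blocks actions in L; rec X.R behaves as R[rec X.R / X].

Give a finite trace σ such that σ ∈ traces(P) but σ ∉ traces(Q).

Reachable graph of P (2 states):
  u0 = rec X. 0 + 0 + (0 + 0) + b.(X + 0) | -b-> u1
  u1 = (rec X. 0 + 0 + (0 + 0) + b.(X + 0)) + 0 | -b-> u1
Reachable graph of Q (2 states):
  v0 = rec X. 0 + 0 + (0 + 0) + a.(X + 0) | -a-> v1
  v1 = (rec X. 0 + 0 + (0 + 0) + a.(X + 0)) + 0 | -a-> v1
Executing b from P (initial set {u0}):
  step 1 (b): {u1}
  — P admits the full trace.
Executing b from Q (initial set {v0}):
  step 1 (b): ∅ (Q stuck)

b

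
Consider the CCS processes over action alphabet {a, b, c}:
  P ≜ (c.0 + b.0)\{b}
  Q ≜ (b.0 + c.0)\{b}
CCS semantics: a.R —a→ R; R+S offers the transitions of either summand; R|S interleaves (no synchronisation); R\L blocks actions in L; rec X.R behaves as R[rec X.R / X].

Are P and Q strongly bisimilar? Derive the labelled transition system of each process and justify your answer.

LTS(P): 2 reachable states
  p0 = (c.0 + b.0)\{b} ⊢ ··c··> p1
  p1 = 0\{b} ⊢ ∅
LTS(Q): 2 reachable states
  q0 = (b.0 + c.0)\{b} ⊢ ··c··> q1
  q1 = 0\{b} ⊢ ∅
Partition-refinement fixed point:
  B0 = {p0, q0}
  B1 = {p1, q1}
p0 ∈ B0, q0 ∈ B0 → same block

YES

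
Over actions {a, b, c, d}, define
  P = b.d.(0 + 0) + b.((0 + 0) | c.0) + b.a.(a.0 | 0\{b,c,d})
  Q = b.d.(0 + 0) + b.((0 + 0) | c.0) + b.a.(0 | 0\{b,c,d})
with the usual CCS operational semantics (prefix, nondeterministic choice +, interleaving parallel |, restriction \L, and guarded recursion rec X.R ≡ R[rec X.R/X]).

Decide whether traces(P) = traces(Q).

trace-distinct — witness ⟨baa⟩

P's transition system — 8 states:
  p0 = b.d.(0 + 0) + b.((0 + 0) | c.0) + b.a.(a.0 | 0\{b,c,d}) :: ··b··> p1, ··b··> p2, ··b··> p3
  p1 = (0 + 0) | c.0 :: ··c··> p4
  p2 = a.(a.0 | 0\{b,c,d}) :: ··a··> p5
  p3 = d.(0 + 0) :: ··d··> p6
  p4 = (0 + 0) | 0 :: stopped
  p5 = a.0 | 0\{b,c,d} :: ··a··> p7
  p6 = 0 + 0 :: stopped
  p7 = 0 | 0\{b,c,d} :: stopped
Q's transition system — 7 states:
  q0 = b.d.(0 + 0) + b.((0 + 0) | c.0) + b.a.(0 | 0\{b,c,d}) :: ··b··> q1, ··b··> q2, ··b··> q3
  q1 = (0 + 0) | c.0 :: ··c··> q4
  q2 = a.(0 | 0\{b,c,d}) :: ··a··> q5
  q3 = d.(0 + 0) :: ··d··> q6
  q4 = (0 + 0) | 0 :: stopped
  q5 = 0 | 0\{b,c,d} :: stopped
  q6 = 0 + 0 :: stopped
Run σ = ⟨baa⟩ on P: start {p0}
  after b @ step 1: {p1, p2, p3}
  after a @ step 2: {p5}
  after a @ step 3: {p7}
  P completes σ.
Run σ = ⟨baa⟩ on Q: start {q0}
  after b @ step 1: {q1, q2, q3}
  after a @ step 2: {q5}
  after a @ step 3: ∅ (Q stuck)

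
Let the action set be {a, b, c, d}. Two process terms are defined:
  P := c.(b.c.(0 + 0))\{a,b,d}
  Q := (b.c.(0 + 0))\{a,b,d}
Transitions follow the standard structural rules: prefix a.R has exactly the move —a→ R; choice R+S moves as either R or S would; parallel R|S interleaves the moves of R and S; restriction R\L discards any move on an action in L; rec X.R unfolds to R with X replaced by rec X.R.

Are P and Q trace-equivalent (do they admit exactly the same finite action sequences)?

LTS(P): 2 reachable states
  p0 = c.(b.c.(0 + 0))\{a,b,d} → --c--▸ p1
  p1 = (b.c.(0 + 0))\{a,b,d} → (no moves)
LTS(Q): 1 reachable states
  q0 = (b.c.(0 + 0))\{a,b,d} → (no moves)
Trace ⟨c⟩ through P, begin at {p0}:
  step 1 (c): {p1}
  ✓ P
Trace ⟨c⟩ through Q, begin at {q0}:
  step 1 (c): ∅  — Q cannot continue

traces(P) ≠ traces(Q) — witness ⟨c⟩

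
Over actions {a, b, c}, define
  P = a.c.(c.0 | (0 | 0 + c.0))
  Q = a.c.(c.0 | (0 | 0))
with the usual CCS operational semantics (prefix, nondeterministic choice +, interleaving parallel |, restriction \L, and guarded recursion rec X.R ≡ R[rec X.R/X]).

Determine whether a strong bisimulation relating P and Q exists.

not bisimilar

LTS(P): 6 reachable states
  m0 = a.c.(c.0 | (0 | 0 + c.0)) has moves =a=> m1
  m1 = c.(c.0 | (0 | 0 + c.0)) has moves =c=> m2
  m2 = c.0 | (0 | 0 + c.0) has moves =c=> m3, =c=> m4
  m3 = 0 | (0 | 0 + c.0) has moves =c=> m5
  m4 = c.0 | 0 has moves =c=> m5
  m5 = 0 | 0 has moves deadlocked
LTS(Q): 4 reachable states
  n0 = a.c.(c.0 | (0 | 0)) has moves =a=> n1
  n1 = c.(c.0 | (0 | 0)) has moves =c=> n2
  n2 = c.0 | (0 | 0) has moves =c=> n3
  n3 = 0 | (0 | 0) has moves deadlocked
Partition-refinement fixed point:
  B0 = {m0}
  B1 = {m1}
  B2 = {m2, n1}
  B3 = {m3, m4, n2}
  B4 = {m5, n3}
  B5 = {n0}
m0 ∈ B0, n0 ∈ B5 → different blocks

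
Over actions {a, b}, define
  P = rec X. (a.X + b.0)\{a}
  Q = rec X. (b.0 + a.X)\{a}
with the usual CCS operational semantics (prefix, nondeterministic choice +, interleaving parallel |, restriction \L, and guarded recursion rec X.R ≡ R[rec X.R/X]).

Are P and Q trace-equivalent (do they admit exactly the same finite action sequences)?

Reachable graph of P (2 states):
  m0 = rec X. (a.X + b.0)\{a} ⊢ -b-> m1
  m1 = 0\{a} ⊢ ·
Reachable graph of Q (2 states):
  n0 = rec X. (b.0 + a.X)\{a} ⊢ -b-> n1
  n1 = 0\{a} ⊢ ·
Coarsest stable partition (strong bisimilarity classes):
  B0 = {m0, n0}
  B1 = {m1, n1}
m0 ∈ B0, n0 ∈ B0 → same block
Bisimilar ⇒ trace-equivalent.

traces(P) = traces(Q)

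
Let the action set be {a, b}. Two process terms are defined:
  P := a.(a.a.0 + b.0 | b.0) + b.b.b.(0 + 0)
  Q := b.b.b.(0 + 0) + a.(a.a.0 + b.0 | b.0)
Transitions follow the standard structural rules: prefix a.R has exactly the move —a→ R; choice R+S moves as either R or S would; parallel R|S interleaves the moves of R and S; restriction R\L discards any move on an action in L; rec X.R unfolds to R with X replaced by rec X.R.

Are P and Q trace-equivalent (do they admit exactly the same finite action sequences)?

YES

Reachable graph of P (10 states):
  p0 = a.(a.a.0 + b.0 | b.0) + b.b.b.(0 + 0) :: —a→ p1, —b→ p2
  p1 = a.a.0 + b.0 | b.0 :: —a→ p3, —b→ p4, —b→ p5
  p2 = b.b.(0 + 0) :: —b→ p6
  p3 = a.0 :: —a→ p7
  p4 = 0 | b.0 :: —b→ p8
  p5 = b.0 | 0 :: —b→ p8
  p6 = b.(0 + 0) :: —b→ p9
  p7 = 0 :: ·
  p8 = 0 | 0 :: ·
  p9 = 0 + 0 :: ·
Reachable graph of Q (10 states):
  q0 = b.b.b.(0 + 0) + a.(a.a.0 + b.0 | b.0) :: —a→ q1, —b→ q2
  q1 = a.a.0 + b.0 | b.0 :: —a→ q3, —b→ q4, —b→ q5
  q2 = b.b.(0 + 0) :: —b→ q6
  q3 = a.0 :: —a→ q7
  q4 = 0 | b.0 :: —b→ q8
  q5 = b.0 | 0 :: —b→ q8
  q6 = b.(0 + 0) :: —b→ q9
  q7 = 0 :: ·
  q8 = 0 | 0 :: ·
  q9 = 0 + 0 :: ·
Coarsest stable partition (strong bisimilarity classes):
  B0 = {p0, q0}
  B1 = {p2, q2}
  B2 = {p4, p5, p6, q4, q5, q6}
  B3 = {p7, p8, p9, q7, q8, q9}
  B4 = {p1, q1}
  B5 = {p3, q3}
p0 ∈ B0, q0 ∈ B0 → same block
Bisimilar ⇒ trace-equivalent.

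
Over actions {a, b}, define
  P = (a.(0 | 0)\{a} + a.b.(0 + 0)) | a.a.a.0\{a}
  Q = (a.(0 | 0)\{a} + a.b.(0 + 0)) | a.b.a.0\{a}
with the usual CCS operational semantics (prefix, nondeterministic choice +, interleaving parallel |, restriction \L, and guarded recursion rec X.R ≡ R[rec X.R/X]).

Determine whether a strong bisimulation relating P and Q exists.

not bisimilar

P's transition system — 16 states:
  m0 = (a.(0 | 0)\{a} + a.b.(0 + 0)) | a.a.a.0\{a} :: -a-> m1, -a-> m2, -a-> m3
  m1 = (0 | 0)\{a} | a.a.a.0\{a} :: -a-> m4
  m2 = (a.(0 | 0)\{a} + a.b.(0 + 0)) | a.a.0\{a} :: -a-> m4, -a-> m5, -a-> m6
  m3 = b.(0 + 0) | a.a.a.0\{a} :: -a-> m6, -b-> m7
  m4 = (0 | 0)\{a} | a.a.0\{a} :: -a-> m8
  m5 = (a.(0 | 0)\{a} + a.b.(0 + 0)) | a.0\{a} :: -a-> m10, -a-> m8, -a-> m9
  m6 = b.(0 + 0) | a.a.0\{a} :: -a-> m10, -b-> m11
  m7 = (0 + 0) | a.a.a.0\{a} :: -a-> m11
  m8 = (0 | 0)\{a} | a.0\{a} :: -a-> m12
  m9 = (a.(0 | 0)\{a} + a.b.(0 + 0)) | 0\{a} :: -a-> m12, -a-> m13
  m10 = b.(0 + 0) | a.0\{a} :: -a-> m13, -b-> m14
  m11 = (0 + 0) | a.a.0\{a} :: -a-> m14
  m12 = (0 | 0)\{a} | 0\{a} :: deadlocked
  m13 = b.(0 + 0) | 0\{a} :: -b-> m15
  m14 = (0 + 0) | a.0\{a} :: -a-> m15
  m15 = (0 + 0) | 0\{a} :: deadlocked
Q's transition system — 16 states:
  n0 = (a.(0 | 0)\{a} + a.b.(0 + 0)) | a.b.a.0\{a} :: -a-> n1, -a-> n2, -a-> n3
  n1 = (0 | 0)\{a} | a.b.a.0\{a} :: -a-> n4
  n2 = (a.(0 | 0)\{a} + a.b.(0 + 0)) | b.a.0\{a} :: -a-> n4, -a-> n5, -b-> n6
  n3 = b.(0 + 0) | a.b.a.0\{a} :: -a-> n5, -b-> n7
  n4 = (0 | 0)\{a} | b.a.0\{a} :: -b-> n8
  n5 = b.(0 + 0) | b.a.0\{a} :: -b-> n10, -b-> n9
  n6 = (a.(0 | 0)\{a} + a.b.(0 + 0)) | a.0\{a} :: -a-> n10, -a-> n11, -a-> n8
  n7 = (0 + 0) | a.b.a.0\{a} :: -a-> n9
  n8 = (0 | 0)\{a} | a.0\{a} :: -a-> n12
  n9 = (0 + 0) | b.a.0\{a} :: -b-> n13
  n10 = b.(0 + 0) | a.0\{a} :: -a-> n14, -b-> n13
  n11 = (a.(0 | 0)\{a} + a.b.(0 + 0)) | 0\{a} :: -a-> n12, -a-> n14
  n12 = (0 | 0)\{a} | 0\{a} :: deadlocked
  n13 = (0 + 0) | a.0\{a} :: -a-> n15
  n14 = b.(0 + 0) | 0\{a} :: -b-> n15
  n15 = (0 + 0) | 0\{a} :: deadlocked
Bisimilarity quotient blocks:
  B0 = {m0}
  B1 = {m3}
  B2 = {m6}
  B3 = {m10, n10}
  B4 = {m14, m8, n13, n8}
  B5 = {m12, m15, n12, n15}
  B6 = {m13, n14}
  B7 = {m11, m4}
  B8 = {m1, m7}
  B9 = {m2}
  B10 = {m5, n6}
  B11 = {m9, n11}
  B12 = {n0}
  B13 = {n2}
  B14 = {n5}
  B15 = {n4, n9}
  B16 = {n3}
  B17 = {n1, n7}
m0 ∈ B0, n0 ∈ B12 → different blocks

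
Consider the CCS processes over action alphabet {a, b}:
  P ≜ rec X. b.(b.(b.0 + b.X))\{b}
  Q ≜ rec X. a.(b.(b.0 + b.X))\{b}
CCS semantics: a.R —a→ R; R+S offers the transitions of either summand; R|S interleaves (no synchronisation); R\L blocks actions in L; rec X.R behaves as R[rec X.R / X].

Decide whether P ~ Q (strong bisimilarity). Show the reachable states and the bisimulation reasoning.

NO

Reachable graph of P (2 states):
  m0 = rec X. b.(b.(b.0 + b.X))\{b} | —b→ m1
  m1 = (b.(b.0 + b.(rec X. b.(b.(b.0 + b.X))\{b})))\{b} | stopped
Reachable graph of Q (2 states):
  n0 = rec X. a.(b.(b.0 + b.X))\{b} | —a→ n1
  n1 = (b.(b.0 + b.(rec X. a.(b.(b.0 + b.X))\{b})))\{b} | stopped
Bisimilarity quotient blocks:
  B0 = {m0}
  B1 = {m1, n1}
  B2 = {n0}
m0 ∈ B0, n0 ∈ B2 → different blocks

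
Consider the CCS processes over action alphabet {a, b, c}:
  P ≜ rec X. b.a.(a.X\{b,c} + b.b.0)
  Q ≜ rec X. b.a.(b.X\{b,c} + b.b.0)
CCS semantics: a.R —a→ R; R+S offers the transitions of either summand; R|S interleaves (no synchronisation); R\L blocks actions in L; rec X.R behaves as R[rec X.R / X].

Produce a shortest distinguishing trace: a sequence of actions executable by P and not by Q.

baa

Reachable graph of P (6 states):
  m0 = rec X. b.a.(a.X\{b,c} + b.b.0) has moves —b→ m1
  m1 = a.(a.(rec X. b.a.(a.X\{b,c} + b.b.0))\{b,c} + b.b.0) has moves —a→ m2
  m2 = a.(rec X. b.a.(a.X\{b,c} + b.b.0))\{b,c} + b.b.0 has moves —a→ m3, —b→ m4
  m3 = (rec X. b.a.(a.X\{b,c} + b.b.0))\{b,c} has moves ∅
  m4 = b.0 has moves —b→ m5
  m5 = 0 has moves ∅
Reachable graph of Q (6 states):
  n0 = rec X. b.a.(b.X\{b,c} + b.b.0) has moves —b→ n1
  n1 = a.(b.(rec X. b.a.(b.X\{b,c} + b.b.0))\{b,c} + b.b.0) has moves —a→ n2
  n2 = b.(rec X. b.a.(b.X\{b,c} + b.b.0))\{b,c} + b.b.0 has moves —b→ n3, —b→ n4
  n3 = (rec X. b.a.(b.X\{b,c} + b.b.0))\{b,c} has moves ∅
  n4 = b.0 has moves —b→ n5
  n5 = 0 has moves ∅
Executing baa from P (initial set {m0}):
  step 1 (b): {m1}
  step 2 (a): {m2}
  step 3 (a): {m3}
  ✓ P
Executing baa from Q (initial set {n0}):
  step 1 (b): {n1}
  step 2 (a): {n2}
  step 3 (a): ∅ (Q stuck)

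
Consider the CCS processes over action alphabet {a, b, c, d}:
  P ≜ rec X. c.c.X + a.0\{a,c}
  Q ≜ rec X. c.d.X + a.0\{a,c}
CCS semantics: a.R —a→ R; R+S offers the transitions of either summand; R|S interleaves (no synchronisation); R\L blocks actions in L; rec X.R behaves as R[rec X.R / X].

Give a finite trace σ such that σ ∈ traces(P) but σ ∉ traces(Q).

cc

Reachable graph of P (3 states):
  s0 = rec X. c.c.X + a.0\{a,c} ⊢ --a--▸ s1, --c--▸ s2
  s1 = 0\{a,c} ⊢ deadlocked
  s2 = c.(rec X. c.c.X + a.0\{a,c}) ⊢ --c--▸ s0
Reachable graph of Q (3 states):
  t0 = rec X. c.d.X + a.0\{a,c} ⊢ --a--▸ t1, --c--▸ t2
  t1 = 0\{a,c} ⊢ deadlocked
  t2 = d.(rec X. c.d.X + a.0\{a,c}) ⊢ --d--▸ t0
Run σ = ⟨cc⟩ on P: start {s0}
  [1] c ⇒ {s2}
  [2] c ⇒ {s0}
  P completes σ.
Run σ = ⟨cc⟩ on Q: start {t0}
  [1] c ⇒ {t2}
  [2] c ⇒ no successor for Q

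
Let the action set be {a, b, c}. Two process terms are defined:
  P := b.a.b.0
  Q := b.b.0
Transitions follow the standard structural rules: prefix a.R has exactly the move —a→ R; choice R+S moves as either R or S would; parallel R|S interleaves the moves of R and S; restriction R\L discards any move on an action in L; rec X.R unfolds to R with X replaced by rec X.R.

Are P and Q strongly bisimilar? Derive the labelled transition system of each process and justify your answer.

P ≁ Q

LTS(P): 4 reachable states
  m0 = b.a.b.0 ⊢ —b→ m1
  m1 = a.b.0 ⊢ —a→ m2
  m2 = b.0 ⊢ —b→ m3
  m3 = 0 ⊢ stopped
LTS(Q): 3 reachable states
  n0 = b.b.0 ⊢ —b→ n1
  n1 = b.0 ⊢ —b→ n2
  n2 = 0 ⊢ stopped
Partition-refinement fixed point:
  B0 = {m0}
  B1 = {m1}
  B2 = {m2, n1}
  B3 = {m3, n2}
  B4 = {n0}
m0 ∈ B0, n0 ∈ B4 → different blocks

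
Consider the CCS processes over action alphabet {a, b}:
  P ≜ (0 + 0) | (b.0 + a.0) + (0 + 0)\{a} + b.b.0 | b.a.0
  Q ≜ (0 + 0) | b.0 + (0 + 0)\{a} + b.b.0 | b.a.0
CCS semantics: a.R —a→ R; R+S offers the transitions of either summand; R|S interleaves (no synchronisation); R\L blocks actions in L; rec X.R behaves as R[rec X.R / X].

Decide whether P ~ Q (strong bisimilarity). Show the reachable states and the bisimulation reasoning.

LTS(P): 10 reachable states
  s0 = (0 + 0) | (b.0 + a.0) + (0 + 0)\{a} + b.b.0 | b.a.0 has moves --a--▸ s1, --b--▸ s1, --b--▸ s2, --b--▸ s3
  s1 = (0 + 0) | 0 has moves (no moves)
  s2 = b.0 | b.a.0 has moves --b--▸ s4, --b--▸ s5
  s3 = b.b.0 | a.0 has moves --a--▸ s6, --b--▸ s5
  s4 = 0 | b.a.0 has moves --b--▸ s7
  s5 = b.0 | a.0 has moves --a--▸ s8, --b--▸ s7
  s6 = b.b.0 | 0 has moves --b--▸ s8
  s7 = 0 | a.0 has moves --a--▸ s9
  s8 = b.0 | 0 has moves --b--▸ s9
  s9 = 0 | 0 has moves (no moves)
LTS(Q): 10 reachable states
  t0 = (0 + 0) | b.0 + (0 + 0)\{a} + b.b.0 | b.a.0 has moves --b--▸ t1, --b--▸ t2, --b--▸ t3
  t1 = (0 + 0) | 0 has moves (no moves)
  t2 = b.0 | b.a.0 has moves --b--▸ t4, --b--▸ t5
  t3 = b.b.0 | a.0 has moves --a--▸ t6, --b--▸ t5
  t4 = 0 | b.a.0 has moves --b--▸ t7
  t5 = b.0 | a.0 has moves --a--▸ t8, --b--▸ t7
  t6 = b.b.0 | 0 has moves --b--▸ t8
  t7 = 0 | a.0 has moves --a--▸ t9
  t8 = b.0 | 0 has moves --b--▸ t9
  t9 = 0 | 0 has moves (no moves)
Partition-refinement fixed point:
  B0 = {s0}
  B1 = {s2, t2}
  B2 = {s4, t4}
  B3 = {s7, t7}
  B4 = {s1, s9, t1, t9}
  B5 = {s5, t5}
  B6 = {s8, t8}
  B7 = {s3, t3}
  B8 = {s6, t6}
  B9 = {t0}
s0 ∈ B0, t0 ∈ B9 → different blocks

not bisimilar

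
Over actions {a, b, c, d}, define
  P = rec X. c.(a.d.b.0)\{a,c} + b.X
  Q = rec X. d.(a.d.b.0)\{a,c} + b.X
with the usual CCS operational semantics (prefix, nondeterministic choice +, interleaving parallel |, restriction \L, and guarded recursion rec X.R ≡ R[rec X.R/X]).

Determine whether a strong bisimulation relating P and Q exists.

P's transition system — 2 states:
  u0 = rec X. c.(a.d.b.0)\{a,c} + b.X :: --b--▸ u0, --c--▸ u1
  u1 = (a.d.b.0)\{a,c} :: ∅
Q's transition system — 2 states:
  v0 = rec X. d.(a.d.b.0)\{a,c} + b.X :: --b--▸ v0, --d--▸ v1
  v1 = (a.d.b.0)\{a,c} :: ∅
Partition-refinement fixed point:
  B0 = {u0}
  B1 = {u1, v1}
  B2 = {v0}
u0 ∈ B0, v0 ∈ B2 → different blocks

not bisimilar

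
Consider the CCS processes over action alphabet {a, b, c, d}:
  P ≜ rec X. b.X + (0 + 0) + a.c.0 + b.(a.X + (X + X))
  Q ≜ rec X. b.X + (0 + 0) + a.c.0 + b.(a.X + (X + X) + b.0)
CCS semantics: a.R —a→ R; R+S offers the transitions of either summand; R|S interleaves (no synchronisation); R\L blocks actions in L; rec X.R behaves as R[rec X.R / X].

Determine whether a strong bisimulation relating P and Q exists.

Reachable graph of P (4 states):
  u0 = rec X. b.X + (0 + 0) + a.c.0 + b.(a.X + (X + X)) | -a-> u1, -b-> u0, -b-> u2
  u1 = c.0 | -c-> u3
  u2 = a.(rec X. b.X + (0 + 0) + a.c.0 + b.(a.X + (X + X))) + ((rec X. b.X + (0 + 0) + a.c.0 + b.(a.X + (X + X))) + (rec X. b.X + (0 + 0) + a.c.0 + b.(a.X + (X + X)))) | -a-> u0, -a-> u1, -b-> u0, -b-> u2
  u3 = 0 | ·
Reachable graph of Q (4 states):
  v0 = rec X. b.X + (0 + 0) + a.c.0 + b.(a.X + (X + X) + b.0) | -a-> v1, -b-> v0, -b-> v2
  v1 = c.0 | -c-> v3
  v2 = a.(rec X. b.X + (0 + 0) + a.c.0 + b.(a.X + (X + X) + b.0)) + ((rec X. b.X + (0 + 0) + a.c.0 + b.(a.X + (X + X) + b.0)) + (rec X. b.X + (0 + 0) + a.c.0 + b.(a.X + (X + X) + b.0))) + b.0 | -a-> v0, -a-> v1, -b-> v0, -b-> v2, -b-> v3
  v3 = 0 | ·
Coarsest stable partition (strong bisimilarity classes):
  B0 = {u0}
  B1 = {u2}
  B2 = {u1, v1}
  B3 = {u3, v3}
  B4 = {v0}
  B5 = {v2}
u0 ∈ B0, v0 ∈ B4 → different blocks

NO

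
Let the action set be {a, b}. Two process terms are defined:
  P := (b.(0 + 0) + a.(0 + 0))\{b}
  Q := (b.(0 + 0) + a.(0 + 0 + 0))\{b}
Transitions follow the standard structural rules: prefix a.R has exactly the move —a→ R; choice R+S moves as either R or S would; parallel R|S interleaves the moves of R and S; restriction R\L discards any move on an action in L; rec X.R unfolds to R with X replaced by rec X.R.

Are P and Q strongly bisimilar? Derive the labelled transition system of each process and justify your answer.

Reachable graph of P (2 states):
  u0 = (b.(0 + 0) + a.(0 + 0))\{b} ⊢ --a--▸ u1
  u1 = (0 + 0)\{b} ⊢ (no moves)
Reachable graph of Q (2 states):
  v0 = (b.(0 + 0) + a.(0 + 0 + 0))\{b} ⊢ --a--▸ v1
  v1 = (0 + 0 + 0)\{b} ⊢ (no moves)
Bisimilarity quotient blocks:
  B0 = {u0, v0}
  B1 = {u1, v1}
u0 ∈ B0, v0 ∈ B0 → same block

bisimilar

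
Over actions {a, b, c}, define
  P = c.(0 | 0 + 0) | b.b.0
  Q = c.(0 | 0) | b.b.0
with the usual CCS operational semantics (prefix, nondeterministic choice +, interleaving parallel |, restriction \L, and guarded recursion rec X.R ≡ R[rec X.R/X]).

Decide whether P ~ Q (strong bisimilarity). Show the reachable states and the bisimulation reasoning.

YES

LTS(P): 6 reachable states
  u0 = c.(0 | 0 + 0) | b.b.0 → -b-> u1, -c-> u2
  u1 = c.(0 | 0 + 0) | b.0 → -b-> u3, -c-> u4
  u2 = (0 | 0 + 0) | b.b.0 → -b-> u4
  u3 = c.(0 | 0 + 0) | 0 → -c-> u5
  u4 = (0 | 0 + 0) | b.0 → -b-> u5
  u5 = (0 | 0 + 0) | 0 → stopped
LTS(Q): 6 reachable states
  v0 = c.(0 | 0) | b.b.0 → -b-> v1, -c-> v2
  v1 = c.(0 | 0) | b.0 → -b-> v3, -c-> v4
  v2 = 0 | 0 | b.b.0 → -b-> v4
  v3 = c.(0 | 0) | 0 → -c-> v5
  v4 = 0 | 0 | b.0 → -b-> v5
  v5 = 0 | 0 | 0 → stopped
Coarsest stable partition (strong bisimilarity classes):
  B0 = {u0, v0}
  B1 = {u2, v2}
  B2 = {u4, v4}
  B3 = {u5, v5}
  B4 = {u1, v1}
  B5 = {u3, v3}
u0 ∈ B0, v0 ∈ B0 → same block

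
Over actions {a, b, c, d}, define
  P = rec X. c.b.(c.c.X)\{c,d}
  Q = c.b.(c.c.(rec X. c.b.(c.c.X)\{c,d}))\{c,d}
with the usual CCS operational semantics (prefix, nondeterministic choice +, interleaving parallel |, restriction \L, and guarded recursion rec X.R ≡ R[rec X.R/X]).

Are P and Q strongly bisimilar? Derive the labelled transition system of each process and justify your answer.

LTS(P): 3 reachable states
  s0 = rec X. c.b.(c.c.X)\{c,d} | --c--▸ s1
  s1 = b.(c.c.(rec X. c.b.(c.c.X)\{c,d}))\{c,d} | --b--▸ s2
  s2 = (c.c.(rec X. c.b.(c.c.X)\{c,d}))\{c,d} | deadlocked
LTS(Q): 3 reachable states
  t0 = c.b.(c.c.(rec X. c.b.(c.c.X)\{c,d}))\{c,d} | --c--▸ t1
  t1 = b.(c.c.(rec X. c.b.(c.c.X)\{c,d}))\{c,d} | --b--▸ t2
  t2 = (c.c.(rec X. c.b.(c.c.X)\{c,d}))\{c,d} | deadlocked
Bisimilarity quotient blocks:
  B0 = {s0, t0}
  B1 = {s1, t1}
  B2 = {s2, t2}
s0 ∈ B0, t0 ∈ B0 → same block

YES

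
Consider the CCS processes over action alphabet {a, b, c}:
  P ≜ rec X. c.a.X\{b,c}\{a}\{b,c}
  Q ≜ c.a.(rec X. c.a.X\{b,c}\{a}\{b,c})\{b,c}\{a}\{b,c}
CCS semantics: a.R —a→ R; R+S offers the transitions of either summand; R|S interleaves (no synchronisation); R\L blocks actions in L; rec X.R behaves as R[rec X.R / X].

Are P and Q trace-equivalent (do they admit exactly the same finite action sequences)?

P's transition system — 3 states:
  p0 = rec X. c.a.X\{b,c}\{a}\{b,c} → -c-> p1
  p1 = a.(rec X. c.a.X\{b,c}\{a}\{b,c})\{b,c}\{a}\{b,c} → -a-> p2
  p2 = (rec X. c.a.X\{b,c}\{a}\{b,c})\{b,c}\{a}\{b,c} → stopped
Q's transition system — 3 states:
  q0 = c.a.(rec X. c.a.X\{b,c}\{a}\{b,c})\{b,c}\{a}\{b,c} → -c-> q1
  q1 = a.(rec X. c.a.X\{b,c}\{a}\{b,c})\{b,c}\{a}\{b,c} → -a-> q2
  q2 = (rec X. c.a.X\{b,c}\{a}\{b,c})\{b,c}\{a}\{b,c} → stopped
Partition-refinement fixed point:
  B0 = {p0, q0}
  B1 = {p1, q1}
  B2 = {p2, q2}
p0 ∈ B0, q0 ∈ B0 → same block
Bisimilar ⇒ trace-equivalent.

traces(P) = traces(Q)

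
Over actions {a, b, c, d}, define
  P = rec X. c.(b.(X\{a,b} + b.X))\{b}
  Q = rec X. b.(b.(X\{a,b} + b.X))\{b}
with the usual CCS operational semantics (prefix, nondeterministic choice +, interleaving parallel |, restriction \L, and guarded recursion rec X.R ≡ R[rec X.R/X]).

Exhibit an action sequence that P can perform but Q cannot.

P's transition system — 2 states:
  s0 = rec X. c.(b.(X\{a,b} + b.X))\{b} → =c=> s1
  s1 = (b.((rec X. c.(b.(X\{a,b} + b.X))\{b})\{a,b} + b.(rec X. c.(b.(X\{a,b} + b.X))\{b})))\{b} → ·
Q's transition system — 2 states:
  t0 = rec X. b.(b.(X\{a,b} + b.X))\{b} → =b=> t1
  t1 = (b.((rec X. b.(b.(X\{a,b} + b.X))\{b})\{a,b} + b.(rec X. b.(b.(X\{a,b} + b.X))\{b})))\{b} → ·
Trace ⟨c⟩ through P, begin at {s0}:
  [1] c ⇒ {s1}
  P completes σ.
Trace ⟨c⟩ through Q, begin at {t0}:
  [1] c ⇒ no successor for Q

c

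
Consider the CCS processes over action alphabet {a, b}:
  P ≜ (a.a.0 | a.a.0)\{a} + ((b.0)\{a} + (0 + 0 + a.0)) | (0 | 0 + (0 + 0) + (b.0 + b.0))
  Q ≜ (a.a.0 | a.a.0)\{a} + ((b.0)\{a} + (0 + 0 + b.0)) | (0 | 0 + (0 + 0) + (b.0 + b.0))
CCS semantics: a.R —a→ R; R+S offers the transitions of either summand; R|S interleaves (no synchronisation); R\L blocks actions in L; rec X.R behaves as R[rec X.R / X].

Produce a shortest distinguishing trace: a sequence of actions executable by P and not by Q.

a

P's transition system — 6 states:
  s0 = (a.a.0 | a.a.0)\{a} + ((b.0)\{a} + (0 + 0 + a.0)) | (0 | 0 + (0 + 0) + (b.0 + b.0)) :: --a--▸ s1, --b--▸ s2, --b--▸ s3
  s1 = 0 | (0 | 0 + (0 + 0) + (b.0 + b.0)) :: --b--▸ s4
  s2 = ((b.0)\{a} + (0 + 0 + a.0)) | 0 :: --a--▸ s4, --b--▸ s5
  s3 = 0\{a} | (0 | 0 + (0 + 0) + (b.0 + b.0)) :: --b--▸ s5
  s4 = 0 | 0 :: ∅
  s5 = 0\{a} | 0 :: ∅
Q's transition system — 6 states:
  t0 = (a.a.0 | a.a.0)\{a} + ((b.0)\{a} + (0 + 0 + b.0)) | (0 | 0 + (0 + 0) + (b.0 + b.0)) :: --b--▸ t1, --b--▸ t2, --b--▸ t3
  t1 = ((b.0)\{a} + (0 + 0 + b.0)) | 0 :: --b--▸ t4, --b--▸ t5
  t2 = 0 | (0 | 0 + (0 + 0) + (b.0 + b.0)) :: --b--▸ t4
  t3 = 0\{a} | (0 | 0 + (0 + 0) + (b.0 + b.0)) :: --b--▸ t5
  t4 = 0 | 0 :: ∅
  t5 = 0\{a} | 0 :: ∅
Executing a from P (initial set {s0}):
  step 1 (a): {s1}
  P completes σ.
Executing a from Q (initial set {t0}):
  step 1 (a): ∅  — Q cannot continue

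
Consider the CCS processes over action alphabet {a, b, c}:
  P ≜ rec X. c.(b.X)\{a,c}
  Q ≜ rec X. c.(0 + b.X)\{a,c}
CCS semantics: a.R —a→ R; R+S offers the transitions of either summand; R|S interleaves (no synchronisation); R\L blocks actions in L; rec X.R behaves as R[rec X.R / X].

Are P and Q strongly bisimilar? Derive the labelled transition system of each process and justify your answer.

Reachable graph of P (3 states):
  p0 = rec X. c.(b.X)\{a,c} :: ··c··> p1
  p1 = (b.(rec X. c.(b.X)\{a,c}))\{a,c} :: ··b··> p2
  p2 = (rec X. c.(b.X)\{a,c})\{a,c} :: ∅
Reachable graph of Q (3 states):
  q0 = rec X. c.(0 + b.X)\{a,c} :: ··c··> q1
  q1 = (0 + b.(rec X. c.(0 + b.X)\{a,c}))\{a,c} :: ··b··> q2
  q2 = (rec X. c.(0 + b.X)\{a,c})\{a,c} :: ∅
Coarsest stable partition (strong bisimilarity classes):
  B0 = {p0, q0}
  B1 = {p1, q1}
  B2 = {p2, q2}
p0 ∈ B0, q0 ∈ B0 → same block

YES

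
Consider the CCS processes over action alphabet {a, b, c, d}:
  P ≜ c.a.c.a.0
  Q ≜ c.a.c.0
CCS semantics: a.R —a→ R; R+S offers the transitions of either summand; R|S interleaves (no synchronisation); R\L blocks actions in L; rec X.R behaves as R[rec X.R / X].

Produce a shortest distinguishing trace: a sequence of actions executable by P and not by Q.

caca

LTS(P): 5 reachable states
  m0 = c.a.c.a.0 has moves -c-> m1
  m1 = a.c.a.0 has moves -a-> m2
  m2 = c.a.0 has moves -c-> m3
  m3 = a.0 has moves -a-> m4
  m4 = 0 has moves ·
LTS(Q): 4 reachable states
  n0 = c.a.c.0 has moves -c-> n1
  n1 = a.c.0 has moves -a-> n2
  n2 = c.0 has moves -c-> n3
  n3 = 0 has moves ·
Executing caca from P (initial set {m0}):
  after c @ step 1: {m1}
  after a @ step 2: {m2}
  after c @ step 3: {m3}
  after a @ step 4: {m4}
  ✓ P
Executing caca from Q (initial set {n0}):
  after c @ step 1: {n1}
  after a @ step 2: {n2}
  after c @ step 3: {n3}
  after a @ step 4: ∅  — Q cannot continue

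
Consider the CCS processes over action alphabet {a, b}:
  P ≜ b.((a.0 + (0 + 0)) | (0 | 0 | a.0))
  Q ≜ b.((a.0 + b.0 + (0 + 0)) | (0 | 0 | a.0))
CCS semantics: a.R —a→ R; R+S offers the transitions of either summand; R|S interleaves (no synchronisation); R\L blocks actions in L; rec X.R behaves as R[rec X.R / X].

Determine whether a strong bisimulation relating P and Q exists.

not bisimilar

Reachable graph of P (5 states):
  s0 = b.((a.0 + (0 + 0)) | (0 | 0 | a.0)) :: ··b··> s1
  s1 = (a.0 + (0 + 0)) | (0 | 0 | a.0) :: ··a··> s2, ··a··> s3
  s2 = (a.0 + (0 + 0)) | (0 | 0 | 0) :: ··a··> s4
  s3 = 0 | (0 | 0 | a.0) :: ··a··> s4
  s4 = 0 | (0 | 0 | 0) :: deadlocked
Reachable graph of Q (5 states):
  t0 = b.((a.0 + b.0 + (0 + 0)) | (0 | 0 | a.0)) :: ··b··> t1
  t1 = (a.0 + b.0 + (0 + 0)) | (0 | 0 | a.0) :: ··a··> t2, ··a··> t3, ··b··> t3
  t2 = (a.0 + b.0 + (0 + 0)) | (0 | 0 | 0) :: ··a··> t4, ··b··> t4
  t3 = 0 | (0 | 0 | a.0) :: ··a··> t4
  t4 = 0 | (0 | 0 | 0) :: deadlocked
Coarsest stable partition (strong bisimilarity classes):
  B0 = {s0}
  B1 = {s1}
  B2 = {s2, s3, t3}
  B3 = {s4, t4}
  B4 = {t0}
  B5 = {t1}
  B6 = {t2}
s0 ∈ B0, t0 ∈ B4 → different blocks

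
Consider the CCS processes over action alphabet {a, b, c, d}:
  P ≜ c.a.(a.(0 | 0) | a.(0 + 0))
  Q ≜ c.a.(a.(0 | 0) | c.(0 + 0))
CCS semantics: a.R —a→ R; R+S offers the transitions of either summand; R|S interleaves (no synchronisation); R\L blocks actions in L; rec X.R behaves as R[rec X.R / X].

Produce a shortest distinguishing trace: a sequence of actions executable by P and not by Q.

Reachable graph of P (6 states):
  m0 = c.a.(a.(0 | 0) | a.(0 + 0)) | --c--▸ m1
  m1 = a.(a.(0 | 0) | a.(0 + 0)) | --a--▸ m2
  m2 = a.(0 | 0) | a.(0 + 0) | --a--▸ m3, --a--▸ m4
  m3 = 0 | 0 | a.(0 + 0) | --a--▸ m5
  m4 = a.(0 | 0) | (0 + 0) | --a--▸ m5
  m5 = 0 | 0 | (0 + 0) | (no moves)
Reachable graph of Q (6 states):
  n0 = c.a.(a.(0 | 0) | c.(0 + 0)) | --c--▸ n1
  n1 = a.(a.(0 | 0) | c.(0 + 0)) | --a--▸ n2
  n2 = a.(0 | 0) | c.(0 + 0) | --a--▸ n3, --c--▸ n4
  n3 = 0 | 0 | c.(0 + 0) | --c--▸ n5
  n4 = a.(0 | 0) | (0 + 0) | --a--▸ n5
  n5 = 0 | 0 | (0 + 0) | (no moves)
Trace ⟨caaa⟩ through P, begin at {m0}:
  step 1 (c): {m1}
  step 2 (a): {m2}
  step 3 (a): {m3, m4}
  step 4 (a): {m5}
  ✓ P
Trace ⟨caaa⟩ through Q, begin at {n0}:
  step 1 (c): {n1}
  step 2 (a): {n2}
  step 3 (a): {n3}
  step 4 (a): no successor for Q

caaa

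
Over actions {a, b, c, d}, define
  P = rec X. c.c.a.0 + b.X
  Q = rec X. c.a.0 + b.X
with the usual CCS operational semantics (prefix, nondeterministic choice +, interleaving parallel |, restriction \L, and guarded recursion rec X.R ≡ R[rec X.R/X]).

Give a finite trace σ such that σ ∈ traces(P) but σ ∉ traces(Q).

cc

Reachable graph of P (4 states):
  p0 = rec X. c.c.a.0 + b.X → -b-> p0, -c-> p1
  p1 = c.a.0 → -c-> p2
  p2 = a.0 → -a-> p3
  p3 = 0 → ·
Reachable graph of Q (3 states):
  q0 = rec X. c.a.0 + b.X → -b-> q0, -c-> q1
  q1 = a.0 → -a-> q2
  q2 = 0 → ·
Executing cc from P (initial set {p0}):
  step 1 (c): {p1}
  step 2 (c): {p2}
  P completes σ.
Executing cc from Q (initial set {q0}):
  step 1 (c): {q1}
  step 2 (c): ∅ (Q stuck)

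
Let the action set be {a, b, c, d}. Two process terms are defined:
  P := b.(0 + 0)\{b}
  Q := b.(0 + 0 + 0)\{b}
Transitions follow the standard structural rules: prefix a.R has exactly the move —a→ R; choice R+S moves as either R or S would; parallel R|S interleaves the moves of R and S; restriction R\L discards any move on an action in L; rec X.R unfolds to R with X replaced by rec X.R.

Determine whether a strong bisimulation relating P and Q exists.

P's transition system — 2 states:
  m0 = b.(0 + 0)\{b} ⊢ ··b··> m1
  m1 = (0 + 0)\{b} ⊢ ∅
Q's transition system — 2 states:
  n0 = b.(0 + 0 + 0)\{b} ⊢ ··b··> n1
  n1 = (0 + 0 + 0)\{b} ⊢ ∅
Partition-refinement fixed point:
  B0 = {m0, n0}
  B1 = {m1, n1}
m0 ∈ B0, n0 ∈ B0 → same block

YES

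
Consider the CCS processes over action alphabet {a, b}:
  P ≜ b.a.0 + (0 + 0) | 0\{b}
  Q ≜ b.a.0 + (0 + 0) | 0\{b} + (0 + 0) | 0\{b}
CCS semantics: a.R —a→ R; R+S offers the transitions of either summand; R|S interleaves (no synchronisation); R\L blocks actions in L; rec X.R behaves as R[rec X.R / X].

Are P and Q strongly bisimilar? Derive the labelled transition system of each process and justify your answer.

P's transition system — 3 states:
  s0 = b.a.0 + (0 + 0) | 0\{b} → =b=> s1
  s1 = a.0 → =a=> s2
  s2 = 0 → ∅
Q's transition system — 3 states:
  t0 = b.a.0 + (0 + 0) | 0\{b} + (0 + 0) | 0\{b} → =b=> t1
  t1 = a.0 → =a=> t2
  t2 = 0 → ∅
Partition-refinement fixed point:
  B0 = {s0, t0}
  B1 = {s1, t1}
  B2 = {s2, t2}
s0 ∈ B0, t0 ∈ B0 → same block

YES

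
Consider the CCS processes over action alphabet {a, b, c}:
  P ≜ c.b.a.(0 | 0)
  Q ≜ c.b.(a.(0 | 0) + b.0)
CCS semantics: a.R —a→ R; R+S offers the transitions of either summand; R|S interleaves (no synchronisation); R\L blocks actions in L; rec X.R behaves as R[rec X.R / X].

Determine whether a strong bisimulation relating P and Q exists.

LTS(P): 4 reachable states
  m0 = c.b.a.(0 | 0) → ··c··> m1
  m1 = b.a.(0 | 0) → ··b··> m2
  m2 = a.(0 | 0) → ··a··> m3
  m3 = 0 | 0 → stopped
LTS(Q): 5 reachable states
  n0 = c.b.(a.(0 | 0) + b.0) → ··c··> n1
  n1 = b.(a.(0 | 0) + b.0) → ··b··> n2
  n2 = a.(0 | 0) + b.0 → ··a··> n3, ··b··> n4
  n3 = 0 | 0 → stopped
  n4 = 0 → stopped
Coarsest stable partition (strong bisimilarity classes):
  B0 = {m0}
  B1 = {m1}
  B2 = {m2}
  B3 = {m3, n3, n4}
  B4 = {n0}
  B5 = {n1}
  B6 = {n2}
m0 ∈ B0, n0 ∈ B4 → different blocks

not bisimilar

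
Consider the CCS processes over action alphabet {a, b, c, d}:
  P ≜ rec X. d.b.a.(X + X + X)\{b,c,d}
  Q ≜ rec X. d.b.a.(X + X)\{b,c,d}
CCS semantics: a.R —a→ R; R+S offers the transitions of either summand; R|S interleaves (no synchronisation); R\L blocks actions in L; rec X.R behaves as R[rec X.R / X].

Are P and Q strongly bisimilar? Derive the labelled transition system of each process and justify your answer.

LTS(P): 4 reachable states
  p0 = rec X. d.b.a.(X + X + X)\{b,c,d} | —d→ p1
  p1 = b.a.((rec X. d.b.a.(X + X + X)\{b,c,d}) + (rec X. d.b.a.(X + X + X)\{b,c,d}) + (rec X. d.b.a.(X + X + X)\{b,c,d}))\{b,c,d} | —b→ p2
  p2 = a.((rec X. d.b.a.(X + X + X)\{b,c,d}) + (rec X. d.b.a.(X + X + X)\{b,c,d}) + (rec X. d.b.a.(X + X + X)\{b,c,d}))\{b,c,d} | —a→ p3
  p3 = ((rec X. d.b.a.(X + X + X)\{b,c,d}) + (rec X. d.b.a.(X + X + X)\{b,c,d}) + (rec X. d.b.a.(X + X + X)\{b,c,d}))\{b,c,d} | ·
LTS(Q): 4 reachable states
  q0 = rec X. d.b.a.(X + X)\{b,c,d} | —d→ q1
  q1 = b.a.((rec X. d.b.a.(X + X)\{b,c,d}) + (rec X. d.b.a.(X + X)\{b,c,d}))\{b,c,d} | —b→ q2
  q2 = a.((rec X. d.b.a.(X + X)\{b,c,d}) + (rec X. d.b.a.(X + X)\{b,c,d}))\{b,c,d} | —a→ q3
  q3 = ((rec X. d.b.a.(X + X)\{b,c,d}) + (rec X. d.b.a.(X + X)\{b,c,d}))\{b,c,d} | ·
Bisimilarity quotient blocks:
  B0 = {p0, q0}
  B1 = {p1, q1}
  B2 = {p2, q2}
  B3 = {p3, q3}
p0 ∈ B0, q0 ∈ B0 → same block

YES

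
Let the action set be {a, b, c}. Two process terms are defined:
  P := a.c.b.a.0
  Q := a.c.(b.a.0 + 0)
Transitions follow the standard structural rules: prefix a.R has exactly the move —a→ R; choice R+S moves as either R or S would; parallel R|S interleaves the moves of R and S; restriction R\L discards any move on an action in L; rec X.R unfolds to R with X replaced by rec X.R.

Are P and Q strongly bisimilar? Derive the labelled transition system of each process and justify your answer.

YES

LTS(P): 5 reachable states
  u0 = a.c.b.a.0 → -a-> u1
  u1 = c.b.a.0 → -c-> u2
  u2 = b.a.0 → -b-> u3
  u3 = a.0 → -a-> u4
  u4 = 0 → ∅
LTS(Q): 5 reachable states
  v0 = a.c.(b.a.0 + 0) → -a-> v1
  v1 = c.(b.a.0 + 0) → -c-> v2
  v2 = b.a.0 + 0 → -b-> v3
  v3 = a.0 → -a-> v4
  v4 = 0 → ∅
Coarsest stable partition (strong bisimilarity classes):
  B0 = {u0, v0}
  B1 = {u1, v1}
  B2 = {u2, v2}
  B3 = {u3, v3}
  B4 = {u4, v4}
u0 ∈ B0, v0 ∈ B0 → same block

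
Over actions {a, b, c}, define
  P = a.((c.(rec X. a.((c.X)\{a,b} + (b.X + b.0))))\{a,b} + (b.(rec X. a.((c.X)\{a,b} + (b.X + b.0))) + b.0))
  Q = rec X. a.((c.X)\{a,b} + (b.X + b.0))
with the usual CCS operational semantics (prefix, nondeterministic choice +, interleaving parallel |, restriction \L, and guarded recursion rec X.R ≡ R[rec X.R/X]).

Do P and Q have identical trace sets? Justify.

P's transition system — 5 states:
  s0 = a.((c.(rec X. a.((c.X)\{a,b} + (b.X + b.0))))\{a,b} + (b.(rec X. a.((c.X)\{a,b} + (b.X + b.0))) + b.0)) ⊢ —a→ s1
  s1 = (c.(rec X. a.((c.X)\{a,b} + (b.X + b.0))))\{a,b} + (b.(rec X. a.((c.X)\{a,b} + (b.X + b.0))) + b.0) ⊢ —b→ s2, —b→ s3, —c→ s4
  s2 = 0 ⊢ stopped
  s3 = rec X. a.((c.X)\{a,b} + (b.X + b.0)) ⊢ —a→ s1
  s4 = (rec X. a.((c.X)\{a,b} + (b.X + b.0)))\{a,b} ⊢ stopped
Q's transition system — 4 states:
  t0 = rec X. a.((c.X)\{a,b} + (b.X + b.0)) ⊢ —a→ t1
  t1 = (c.(rec X. a.((c.X)\{a,b} + (b.X + b.0))))\{a,b} + (b.(rec X. a.((c.X)\{a,b} + (b.X + b.0))) + b.0) ⊢ —b→ t0, —b→ t2, —c→ t3
  t2 = 0 ⊢ stopped
  t3 = (rec X. a.((c.X)\{a,b} + (b.X + b.0)))\{a,b} ⊢ stopped
Coarsest stable partition (strong bisimilarity classes):
  B0 = {s0, s3, t0}
  B1 = {s1, t1}
  B2 = {s2, s4, t2, t3}
s0 ∈ B0, t0 ∈ B0 → same block
Bisimilar ⇒ trace-equivalent.

traces(P) = traces(Q)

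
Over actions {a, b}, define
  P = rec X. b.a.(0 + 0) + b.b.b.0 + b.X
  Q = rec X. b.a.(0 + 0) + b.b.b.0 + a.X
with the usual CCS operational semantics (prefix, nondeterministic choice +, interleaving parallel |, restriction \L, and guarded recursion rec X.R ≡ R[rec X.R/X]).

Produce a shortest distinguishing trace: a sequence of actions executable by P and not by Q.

P's transition system — 6 states:
  m0 = rec X. b.a.(0 + 0) + b.b.b.0 + b.X | -b-> m0, -b-> m1, -b-> m2
  m1 = a.(0 + 0) | -a-> m3
  m2 = b.b.0 | -b-> m4
  m3 = 0 + 0 | ∅
  m4 = b.0 | -b-> m5
  m5 = 0 | ∅
Q's transition system — 6 states:
  n0 = rec X. b.a.(0 + 0) + b.b.b.0 + a.X | -a-> n0, -b-> n1, -b-> n2
  n1 = a.(0 + 0) | -a-> n3
  n2 = b.b.0 | -b-> n4
  n3 = 0 + 0 | ∅
  n4 = b.0 | -b-> n5
  n5 = 0 | ∅
Trace ⟨bba⟩ through P, begin at {m0}:
  [1] b ⇒ {m0, m1, m2}
  [2] b ⇒ {m0, m1, m2, m4}
  [3] a ⇒ {m3}
  ✓ P
Trace ⟨bba⟩ through Q, begin at {n0}:
  [1] b ⇒ {n1, n2}
  [2] b ⇒ {n4}
  [3] a ⇒ no successor for Q

bba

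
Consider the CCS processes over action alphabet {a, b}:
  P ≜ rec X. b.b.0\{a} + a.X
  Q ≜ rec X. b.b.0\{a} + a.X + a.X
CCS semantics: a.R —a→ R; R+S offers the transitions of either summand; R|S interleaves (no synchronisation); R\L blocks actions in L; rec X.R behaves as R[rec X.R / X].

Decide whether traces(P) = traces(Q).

traces(P) = traces(Q)

P's transition system — 3 states:
  s0 = rec X. b.b.0\{a} + a.X | —a→ s0, —b→ s1
  s1 = b.0\{a} | —b→ s2
  s2 = 0\{a} | (no moves)
Q's transition system — 3 states:
  t0 = rec X. b.b.0\{a} + a.X + a.X | —a→ t0, —b→ t1
  t1 = b.0\{a} | —b→ t2
  t2 = 0\{a} | (no moves)
Partition-refinement fixed point:
  B0 = {s0, t0}
  B1 = {s1, t1}
  B2 = {s2, t2}
s0 ∈ B0, t0 ∈ B0 → same block
Bisimilar ⇒ trace-equivalent.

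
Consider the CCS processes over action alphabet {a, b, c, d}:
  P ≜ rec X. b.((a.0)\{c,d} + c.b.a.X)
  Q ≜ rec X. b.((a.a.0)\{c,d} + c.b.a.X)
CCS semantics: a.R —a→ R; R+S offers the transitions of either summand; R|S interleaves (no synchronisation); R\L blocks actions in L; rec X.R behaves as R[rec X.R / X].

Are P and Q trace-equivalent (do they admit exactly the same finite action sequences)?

Reachable graph of P (5 states):
  s0 = rec X. b.((a.0)\{c,d} + c.b.a.X) ⊢ —b→ s1
  s1 = (a.0)\{c,d} + c.b.a.(rec X. b.((a.0)\{c,d} + c.b.a.X)) ⊢ —a→ s2, —c→ s3
  s2 = 0\{c,d} ⊢ deadlocked
  s3 = b.a.(rec X. b.((a.0)\{c,d} + c.b.a.X)) ⊢ —b→ s4
  s4 = a.(rec X. b.((a.0)\{c,d} + c.b.a.X)) ⊢ —a→ s0
Reachable graph of Q (6 states):
  t0 = rec X. b.((a.a.0)\{c,d} + c.b.a.X) ⊢ —b→ t1
  t1 = (a.a.0)\{c,d} + c.b.a.(rec X. b.((a.a.0)\{c,d} + c.b.a.X)) ⊢ —a→ t2, —c→ t3
  t2 = (a.0)\{c,d} ⊢ —a→ t4
  t3 = b.a.(rec X. b.((a.a.0)\{c,d} + c.b.a.X)) ⊢ —b→ t5
  t4 = 0\{c,d} ⊢ deadlocked
  t5 = a.(rec X. b.((a.a.0)\{c,d} + c.b.a.X)) ⊢ —a→ t0
Trace ⟨baa⟩ through Q, begin at {t0}:
  after b @ step 1: {t1}
  after a @ step 2: {t2}
  after a @ step 3: {t4}
  ✓ Q
Trace ⟨baa⟩ through P, begin at {s0}:
  after b @ step 1: {s1}
  after a @ step 2: {s2}
  after a @ step 3: no successor for P

trace-distinct — witness ⟨baa⟩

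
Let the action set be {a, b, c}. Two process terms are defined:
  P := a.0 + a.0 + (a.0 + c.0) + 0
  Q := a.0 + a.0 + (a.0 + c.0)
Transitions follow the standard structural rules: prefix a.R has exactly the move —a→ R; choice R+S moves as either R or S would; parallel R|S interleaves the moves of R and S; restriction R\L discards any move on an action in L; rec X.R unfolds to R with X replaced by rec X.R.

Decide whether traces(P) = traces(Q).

traces(P) = traces(Q)

LTS(P): 2 reachable states
  m0 = a.0 + a.0 + (a.0 + c.0) + 0 ⊢ ··a··> m1, ··c··> m1
  m1 = 0 ⊢ ∅
LTS(Q): 2 reachable states
  n0 = a.0 + a.0 + (a.0 + c.0) ⊢ ··a··> n1, ··c··> n1
  n1 = 0 ⊢ ∅
Coarsest stable partition (strong bisimilarity classes):
  B0 = {m0, n0}
  B1 = {m1, n1}
m0 ∈ B0, n0 ∈ B0 → same block
Bisimilar ⇒ trace-equivalent.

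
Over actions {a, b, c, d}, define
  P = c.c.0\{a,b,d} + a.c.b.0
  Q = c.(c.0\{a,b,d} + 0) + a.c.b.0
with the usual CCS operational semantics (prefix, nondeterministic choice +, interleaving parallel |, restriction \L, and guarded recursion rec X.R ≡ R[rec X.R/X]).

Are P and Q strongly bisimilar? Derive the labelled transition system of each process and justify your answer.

LTS(P): 6 reachable states
  s0 = c.c.0\{a,b,d} + a.c.b.0 | —a→ s1, —c→ s2
  s1 = c.b.0 | —c→ s3
  s2 = c.0\{a,b,d} | —c→ s4
  s3 = b.0 | —b→ s5
  s4 = 0\{a,b,d} | stopped
  s5 = 0 | stopped
LTS(Q): 6 reachable states
  t0 = c.(c.0\{a,b,d} + 0) + a.c.b.0 | —a→ t1, —c→ t2
  t1 = c.b.0 | —c→ t3
  t2 = c.0\{a,b,d} + 0 | —c→ t4
  t3 = b.0 | —b→ t5
  t4 = 0\{a,b,d} | stopped
  t5 = 0 | stopped
Coarsest stable partition (strong bisimilarity classes):
  B0 = {s0, t0}
  B1 = {s2, t2}
  B2 = {s4, s5, t4, t5}
  B3 = {s1, t1}
  B4 = {s3, t3}
s0 ∈ B0, t0 ∈ B0 → same block

P ~ Q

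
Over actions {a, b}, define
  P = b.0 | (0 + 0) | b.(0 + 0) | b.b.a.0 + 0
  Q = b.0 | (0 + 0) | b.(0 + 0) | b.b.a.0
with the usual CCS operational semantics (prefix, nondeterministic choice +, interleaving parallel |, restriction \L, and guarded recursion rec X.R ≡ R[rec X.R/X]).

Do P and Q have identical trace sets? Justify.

P's transition system — 16 states:
  s0 = b.0 | (0 + 0) | b.(0 + 0) | b.b.a.0 + 0 :: -b-> s1, -b-> s2, -b-> s3
  s1 = 0 | (0 + 0) | b.(0 + 0) | b.b.a.0 :: -b-> s4, -b-> s5
  s2 = b.0 | (0 + 0) | (0 + 0) | b.b.a.0 :: -b-> s4, -b-> s6
  s3 = b.0 | (0 + 0) | b.(0 + 0) | b.a.0 :: -b-> s5, -b-> s6, -b-> s7
  s4 = 0 | (0 + 0) | (0 + 0) | b.b.a.0 :: -b-> s8
  s5 = 0 | (0 + 0) | b.(0 + 0) | b.a.0 :: -b-> s8, -b-> s9
  s6 = b.0 | (0 + 0) | (0 + 0) | b.a.0 :: -b-> s10, -b-> s8
  s7 = b.0 | (0 + 0) | b.(0 + 0) | a.0 :: -a-> s11, -b-> s10, -b-> s9
  s8 = 0 | (0 + 0) | (0 + 0) | b.a.0 :: -b-> s12
  s9 = 0 | (0 + 0) | b.(0 + 0) | a.0 :: -a-> s13, -b-> s12
  s10 = b.0 | (0 + 0) | (0 + 0) | a.0 :: -a-> s14, -b-> s12
  s11 = b.0 | (0 + 0) | b.(0 + 0) | 0 :: -b-> s13, -b-> s14
  s12 = 0 | (0 + 0) | (0 + 0) | a.0 :: -a-> s15
  s13 = 0 | (0 + 0) | b.(0 + 0) | 0 :: -b-> s15
  s14 = b.0 | (0 + 0) | (0 + 0) | 0 :: -b-> s15
  s15 = 0 | (0 + 0) | (0 + 0) | 0 :: (no moves)
Q's transition system — 16 states:
  t0 = b.0 | (0 + 0) | b.(0 + 0) | b.b.a.0 :: -b-> t1, -b-> t2, -b-> t3
  t1 = 0 | (0 + 0) | b.(0 + 0) | b.b.a.0 :: -b-> t4, -b-> t5
  t2 = b.0 | (0 + 0) | (0 + 0) | b.b.a.0 :: -b-> t4, -b-> t6
  t3 = b.0 | (0 + 0) | b.(0 + 0) | b.a.0 :: -b-> t5, -b-> t6, -b-> t7
  t4 = 0 | (0 + 0) | (0 + 0) | b.b.a.0 :: -b-> t8
  t5 = 0 | (0 + 0) | b.(0 + 0) | b.a.0 :: -b-> t8, -b-> t9
  t6 = b.0 | (0 + 0) | (0 + 0) | b.a.0 :: -b-> t10, -b-> t8
  t7 = b.0 | (0 + 0) | b.(0 + 0) | a.0 :: -a-> t11, -b-> t10, -b-> t9
  t8 = 0 | (0 + 0) | (0 + 0) | b.a.0 :: -b-> t12
  t9 = 0 | (0 + 0) | b.(0 + 0) | a.0 :: -a-> t13, -b-> t12
  t10 = b.0 | (0 + 0) | (0 + 0) | a.0 :: -a-> t14, -b-> t12
  t11 = b.0 | (0 + 0) | b.(0 + 0) | 0 :: -b-> t13, -b-> t14
  t12 = 0 | (0 + 0) | (0 + 0) | a.0 :: -a-> t15
  t13 = 0 | (0 + 0) | b.(0 + 0) | 0 :: -b-> t15
  t14 = b.0 | (0 + 0) | (0 + 0) | 0 :: -b-> t15
  t15 = 0 | (0 + 0) | (0 + 0) | 0 :: (no moves)
Bisimilarity quotient blocks:
  B0 = {s0, t0}
  B1 = {s3, t3}
  B2 = {s5, s6, t5, t6}
  B3 = {s8, t8}
  B4 = {s12, t12}
  B5 = {s15, t15}
  B6 = {s10, s9, t10, t9}
  B7 = {s13, s14, t13, t14}
  B8 = {s7, t7}
  B9 = {s11, t11}
  B10 = {s1, s2, t1, t2}
  B11 = {s4, t4}
s0 ∈ B0, t0 ∈ B0 → same block
Bisimilar ⇒ trace-equivalent.

trace-equivalent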